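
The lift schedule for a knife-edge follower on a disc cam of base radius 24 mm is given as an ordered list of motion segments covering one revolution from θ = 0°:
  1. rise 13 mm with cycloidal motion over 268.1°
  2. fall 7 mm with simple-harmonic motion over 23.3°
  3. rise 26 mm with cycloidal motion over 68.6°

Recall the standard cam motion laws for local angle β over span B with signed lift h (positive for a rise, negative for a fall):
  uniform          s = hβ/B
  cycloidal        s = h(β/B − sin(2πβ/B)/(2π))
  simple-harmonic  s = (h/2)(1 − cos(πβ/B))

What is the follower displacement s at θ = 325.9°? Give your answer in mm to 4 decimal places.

seg 1 [0°–268.1°] cycloidal, h=13: full span → s += 13 → s = 13.0000
seg 2 [268.1°–291.4°] simple-harmonic, h=-7: full span → s += -7 → s = 6.0000
seg 3 [291.4°–360°] cycloidal, h=26: θ=325.9° here. β=34.5, B=68.6. 26·(0.5029 − sin(2π·0.5029)/(2π)) = 13.1516 → s = 19.1516

19.1516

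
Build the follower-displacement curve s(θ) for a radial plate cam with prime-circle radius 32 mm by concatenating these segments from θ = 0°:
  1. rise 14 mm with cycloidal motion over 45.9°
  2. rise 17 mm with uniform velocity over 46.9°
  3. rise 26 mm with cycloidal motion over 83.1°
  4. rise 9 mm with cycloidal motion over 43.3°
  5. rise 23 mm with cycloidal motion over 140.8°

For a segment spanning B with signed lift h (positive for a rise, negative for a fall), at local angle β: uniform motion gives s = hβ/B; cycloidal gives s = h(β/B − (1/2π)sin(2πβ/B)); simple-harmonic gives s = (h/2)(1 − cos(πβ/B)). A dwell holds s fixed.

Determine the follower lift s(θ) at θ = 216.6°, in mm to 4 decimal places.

seg 1 [0°–45.9°] cycloidal, h=14: full span → s += 14 → s = 14.0000
seg 2 [45.9°–92.8°] uniform, h=17: full span → s += 17 → s = 31.0000
seg 3 [92.8°–175.9°] cycloidal, h=26: full span → s += 26 → s = 57.0000
seg 4 [175.9°–219.2°] cycloidal, h=9: θ=216.6° here. β=40.7, B=43.3. 9·(0.9400 − sin(2π·0.9400)/(2π)) = 8.9873 → s = 65.9873

65.9873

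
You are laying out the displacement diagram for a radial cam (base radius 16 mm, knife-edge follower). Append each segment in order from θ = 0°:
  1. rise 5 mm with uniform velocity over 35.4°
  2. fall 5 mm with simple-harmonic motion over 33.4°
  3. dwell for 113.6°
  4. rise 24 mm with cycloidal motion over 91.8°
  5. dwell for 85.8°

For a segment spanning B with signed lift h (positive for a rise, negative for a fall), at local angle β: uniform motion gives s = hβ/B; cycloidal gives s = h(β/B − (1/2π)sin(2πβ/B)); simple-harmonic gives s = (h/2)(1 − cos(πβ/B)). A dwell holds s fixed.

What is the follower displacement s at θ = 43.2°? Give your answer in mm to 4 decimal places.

seg 1 [0°–35.4°] uniform, h=5: full span → s += 5 → s = 5.0000
seg 2 [35.4°–68.8°] simple-harmonic, h=-5: θ=43.2° here. β=7.8, B=33.4. -5/2·(1 − cos(π·0.2335)) = -0.6432 → s = 4.3568

4.3568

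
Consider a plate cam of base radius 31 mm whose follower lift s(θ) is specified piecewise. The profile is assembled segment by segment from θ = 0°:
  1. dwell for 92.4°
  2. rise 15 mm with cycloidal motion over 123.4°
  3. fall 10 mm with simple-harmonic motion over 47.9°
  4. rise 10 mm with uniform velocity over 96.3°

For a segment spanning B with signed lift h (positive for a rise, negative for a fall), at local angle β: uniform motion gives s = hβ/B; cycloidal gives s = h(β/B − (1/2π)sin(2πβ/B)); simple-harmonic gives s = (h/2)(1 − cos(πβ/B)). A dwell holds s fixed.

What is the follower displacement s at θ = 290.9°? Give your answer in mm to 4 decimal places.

seg 1 [0°–92.4°] dwell: s stays 0.0000
seg 2 [92.4°–215.8°] cycloidal, h=15: full span → s += 15 → s = 15.0000
seg 3 [215.8°–263.7°] simple-harmonic, h=-10: full span → s += -10 → s = 5.0000
seg 4 [263.7°–360°] uniform, h=10: θ=290.9° here. β=27.2, B=96.3. 10·27.2/96.3 = 2.8245 → s = 7.8245

7.8245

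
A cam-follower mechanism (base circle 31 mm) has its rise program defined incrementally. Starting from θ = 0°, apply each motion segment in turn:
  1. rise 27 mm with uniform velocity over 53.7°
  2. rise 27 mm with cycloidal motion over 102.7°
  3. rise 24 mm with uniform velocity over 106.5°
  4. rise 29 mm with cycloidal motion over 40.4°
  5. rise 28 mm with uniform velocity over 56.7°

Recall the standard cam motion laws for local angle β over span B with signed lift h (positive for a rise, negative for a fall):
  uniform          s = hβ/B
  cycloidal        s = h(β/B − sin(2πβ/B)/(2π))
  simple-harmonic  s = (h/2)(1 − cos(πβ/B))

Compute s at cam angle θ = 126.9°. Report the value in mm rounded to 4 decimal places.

seg 1 [0°–53.7°] uniform, h=27: full span → s += 27 → s = 27.0000
seg 2 [53.7°–156.4°] cycloidal, h=27: θ=126.9° here. β=73.2, B=102.7. 27·(0.7128 − sin(2π·0.7128)/(2π)) = 23.4245 → s = 50.4245

50.4245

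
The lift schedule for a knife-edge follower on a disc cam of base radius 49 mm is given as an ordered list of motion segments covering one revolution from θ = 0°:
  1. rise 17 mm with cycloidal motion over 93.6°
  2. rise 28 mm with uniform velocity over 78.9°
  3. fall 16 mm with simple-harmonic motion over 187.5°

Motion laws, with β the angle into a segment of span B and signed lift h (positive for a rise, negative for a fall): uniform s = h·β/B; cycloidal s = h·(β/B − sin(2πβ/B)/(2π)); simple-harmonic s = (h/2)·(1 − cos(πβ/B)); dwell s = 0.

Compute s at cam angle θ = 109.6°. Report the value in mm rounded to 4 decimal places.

seg 1 [0°–93.6°] cycloidal, h=17: full span → s += 17 → s = 17.0000
seg 2 [93.6°–172.5°] uniform, h=28: θ=109.6° here. β=16, B=78.9. 28·16/78.9 = 5.6781 → s = 22.6781

22.6781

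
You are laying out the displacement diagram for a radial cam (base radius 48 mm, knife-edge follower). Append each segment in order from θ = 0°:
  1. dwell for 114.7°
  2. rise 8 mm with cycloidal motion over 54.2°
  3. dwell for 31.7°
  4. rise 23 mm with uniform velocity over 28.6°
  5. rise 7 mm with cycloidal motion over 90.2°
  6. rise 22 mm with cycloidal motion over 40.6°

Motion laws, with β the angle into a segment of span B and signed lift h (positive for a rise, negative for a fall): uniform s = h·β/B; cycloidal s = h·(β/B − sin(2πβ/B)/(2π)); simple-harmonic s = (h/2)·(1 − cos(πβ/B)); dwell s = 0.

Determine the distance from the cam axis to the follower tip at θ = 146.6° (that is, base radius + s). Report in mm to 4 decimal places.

seg 1 [0°–114.7°] dwell: s stays 0.0000
seg 2 [114.7°–168.9°] cycloidal, h=8: θ=146.6° here. β=31.9, B=54.2. 8·(0.5886 − sin(2π·0.5886)/(2π)) = 5.3810 → s = 5.3810
radial distance = base radius + s = 48 + 5.3810 = 53.3810

53.3810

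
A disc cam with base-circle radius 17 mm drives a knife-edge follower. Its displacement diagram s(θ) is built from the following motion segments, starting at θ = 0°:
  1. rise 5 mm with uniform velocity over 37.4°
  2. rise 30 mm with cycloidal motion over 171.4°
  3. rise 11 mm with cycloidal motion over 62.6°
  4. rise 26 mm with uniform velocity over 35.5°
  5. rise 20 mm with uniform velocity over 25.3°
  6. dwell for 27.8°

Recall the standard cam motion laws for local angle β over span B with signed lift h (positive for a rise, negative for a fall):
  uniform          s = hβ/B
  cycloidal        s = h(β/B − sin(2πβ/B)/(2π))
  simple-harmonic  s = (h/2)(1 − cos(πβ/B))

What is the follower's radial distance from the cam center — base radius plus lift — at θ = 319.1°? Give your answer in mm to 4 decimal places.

seg 1 [0°–37.4°] uniform, h=5: full span → s += 5 → s = 5.0000
seg 2 [37.4°–208.8°] cycloidal, h=30: full span → s += 30 → s = 35.0000
seg 3 [208.8°–271.4°] cycloidal, h=11: full span → s += 11 → s = 46.0000
seg 4 [271.4°–306.9°] uniform, h=26: full span → s += 26 → s = 72.0000
seg 5 [306.9°–332.2°] uniform, h=20: θ=319.1° here. β=12.2, B=25.3. 20·12.2/25.3 = 9.6443 → s = 81.6443
radial distance = base radius + s = 17 + 81.6443 = 98.6443

98.6443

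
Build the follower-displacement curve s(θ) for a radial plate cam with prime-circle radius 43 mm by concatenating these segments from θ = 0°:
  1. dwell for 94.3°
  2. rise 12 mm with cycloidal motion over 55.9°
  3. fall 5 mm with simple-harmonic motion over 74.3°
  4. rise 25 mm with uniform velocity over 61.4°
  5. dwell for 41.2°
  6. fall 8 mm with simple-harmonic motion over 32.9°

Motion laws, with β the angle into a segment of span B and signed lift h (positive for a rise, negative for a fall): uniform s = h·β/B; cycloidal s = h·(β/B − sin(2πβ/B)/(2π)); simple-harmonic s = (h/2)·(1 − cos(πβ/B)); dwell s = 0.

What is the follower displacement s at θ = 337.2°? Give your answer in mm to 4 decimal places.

seg 1 [0°–94.3°] dwell: s stays 0.0000
seg 2 [94.3°–150.2°] cycloidal, h=12: full span → s += 12 → s = 12.0000
seg 3 [150.2°–224.5°] simple-harmonic, h=-5: full span → s += -5 → s = 7.0000
seg 4 [224.5°–285.9°] uniform, h=25: full span → s += 25 → s = 32.0000
seg 5 [285.9°–327.1°] dwell: s stays 32.0000
seg 6 [327.1°–360°] simple-harmonic, h=-8: θ=337.2° here. β=10.1, B=32.9. -8/2·(1 − cos(π·0.3070)) = -1.7205 → s = 30.2795

30.2795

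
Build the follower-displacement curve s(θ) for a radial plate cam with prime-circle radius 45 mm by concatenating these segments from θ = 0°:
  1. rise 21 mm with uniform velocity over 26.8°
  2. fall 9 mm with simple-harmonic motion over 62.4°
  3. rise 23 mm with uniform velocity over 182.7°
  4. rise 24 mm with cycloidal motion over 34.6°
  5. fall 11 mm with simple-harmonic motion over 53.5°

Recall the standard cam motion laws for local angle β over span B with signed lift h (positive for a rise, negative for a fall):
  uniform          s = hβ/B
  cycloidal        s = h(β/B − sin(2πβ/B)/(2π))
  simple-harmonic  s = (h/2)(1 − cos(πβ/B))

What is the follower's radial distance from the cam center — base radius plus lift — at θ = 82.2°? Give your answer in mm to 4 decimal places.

seg 1 [0°–26.8°] uniform, h=21: full span → s += 21 → s = 21.0000
seg 2 [26.8°–89.2°] simple-harmonic, h=-9: θ=82.2° here. β=55.4, B=62.4. -9/2·(1 − cos(π·0.8878)) = -8.7234 → s = 12.2766
radial distance = base radius + s = 45 + 12.2766 = 57.2766

57.2766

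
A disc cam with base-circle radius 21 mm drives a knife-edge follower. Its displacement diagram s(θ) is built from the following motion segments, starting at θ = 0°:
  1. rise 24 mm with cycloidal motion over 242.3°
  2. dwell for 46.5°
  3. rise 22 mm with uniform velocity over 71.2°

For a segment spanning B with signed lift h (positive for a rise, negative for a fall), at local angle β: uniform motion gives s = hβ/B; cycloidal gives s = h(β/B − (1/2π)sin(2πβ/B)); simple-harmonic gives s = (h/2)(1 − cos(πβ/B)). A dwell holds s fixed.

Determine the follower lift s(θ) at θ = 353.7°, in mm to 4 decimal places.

seg 1 [0°–242.3°] cycloidal, h=24: full span → s += 24 → s = 24.0000
seg 2 [242.3°–288.8°] dwell: s stays 24.0000
seg 3 [288.8°–360°] uniform, h=22: θ=353.7° here. β=64.9, B=71.2. 22·64.9/71.2 = 20.0534 → s = 44.0534

44.0534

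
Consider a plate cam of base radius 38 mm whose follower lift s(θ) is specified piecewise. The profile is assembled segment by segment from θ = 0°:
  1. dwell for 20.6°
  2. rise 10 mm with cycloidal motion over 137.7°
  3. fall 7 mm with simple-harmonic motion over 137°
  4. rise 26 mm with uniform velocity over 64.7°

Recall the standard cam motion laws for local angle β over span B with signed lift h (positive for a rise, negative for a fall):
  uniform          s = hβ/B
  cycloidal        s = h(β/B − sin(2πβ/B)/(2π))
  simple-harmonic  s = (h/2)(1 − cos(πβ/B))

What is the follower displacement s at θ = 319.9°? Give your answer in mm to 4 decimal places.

seg 1 [0°–20.6°] dwell: s stays 0.0000
seg 2 [20.6°–158.3°] cycloidal, h=10: full span → s += 10 → s = 10.0000
seg 3 [158.3°–295.3°] simple-harmonic, h=-7: full span → s += -7 → s = 3.0000
seg 4 [295.3°–360°] uniform, h=26: θ=319.9° here. β=24.6, B=64.7. 26·24.6/64.7 = 9.8856 → s = 12.8856

12.8856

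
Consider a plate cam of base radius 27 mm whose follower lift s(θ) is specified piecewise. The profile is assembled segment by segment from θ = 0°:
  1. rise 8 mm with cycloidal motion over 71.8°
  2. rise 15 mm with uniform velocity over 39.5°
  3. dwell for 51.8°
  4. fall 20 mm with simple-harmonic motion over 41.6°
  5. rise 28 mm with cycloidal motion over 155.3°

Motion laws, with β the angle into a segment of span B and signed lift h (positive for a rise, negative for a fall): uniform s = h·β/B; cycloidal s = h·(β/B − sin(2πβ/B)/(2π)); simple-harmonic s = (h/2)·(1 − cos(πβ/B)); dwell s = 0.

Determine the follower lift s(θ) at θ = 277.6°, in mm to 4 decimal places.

seg 1 [0°–71.8°] cycloidal, h=8: full span → s += 8 → s = 8.0000
seg 2 [71.8°–111.3°] uniform, h=15: full span → s += 15 → s = 23.0000
seg 3 [111.3°–163.1°] dwell: s stays 23.0000
seg 4 [163.1°–204.7°] simple-harmonic, h=-20: full span → s += -20 → s = 3.0000
seg 5 [204.7°–360°] cycloidal, h=28: θ=277.6° here. β=72.9, B=155.3. 28·(0.4694 − sin(2π·0.4694)/(2π)) = 12.2924 → s = 15.2924

15.2924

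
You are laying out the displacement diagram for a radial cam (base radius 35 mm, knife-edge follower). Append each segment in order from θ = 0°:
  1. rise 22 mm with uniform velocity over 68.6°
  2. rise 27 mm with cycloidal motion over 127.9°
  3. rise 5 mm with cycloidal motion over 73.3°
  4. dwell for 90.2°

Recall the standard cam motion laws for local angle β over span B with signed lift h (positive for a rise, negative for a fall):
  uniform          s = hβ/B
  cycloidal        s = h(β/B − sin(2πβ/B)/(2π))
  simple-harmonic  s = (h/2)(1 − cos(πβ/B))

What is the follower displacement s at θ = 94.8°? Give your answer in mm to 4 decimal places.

seg 1 [0°–68.6°] uniform, h=22: full span → s += 22 → s = 22.0000
seg 2 [68.6°–196.5°] cycloidal, h=27: θ=94.8° here. β=26.2, B=127.9. 27·(0.2048 − sin(2π·0.2048)/(2π)) = 1.4055 → s = 23.4055

23.4055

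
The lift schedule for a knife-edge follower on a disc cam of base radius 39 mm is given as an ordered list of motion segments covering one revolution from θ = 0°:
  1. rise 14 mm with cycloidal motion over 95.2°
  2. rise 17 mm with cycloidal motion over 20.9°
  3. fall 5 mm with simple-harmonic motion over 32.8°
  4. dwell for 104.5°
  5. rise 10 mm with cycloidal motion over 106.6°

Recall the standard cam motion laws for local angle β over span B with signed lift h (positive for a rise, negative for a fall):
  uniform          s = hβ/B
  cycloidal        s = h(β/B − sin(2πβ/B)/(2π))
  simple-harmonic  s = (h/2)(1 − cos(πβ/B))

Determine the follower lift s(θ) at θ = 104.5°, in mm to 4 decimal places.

seg 1 [0°–95.2°] cycloidal, h=14: full span → s += 14 → s = 14.0000
seg 2 [95.2°–116.1°] cycloidal, h=17: θ=104.5° here. β=9.3, B=20.9. 17·(0.4450 − sin(2π·0.4450)/(2π)) = 6.6477 → s = 20.6477

20.6477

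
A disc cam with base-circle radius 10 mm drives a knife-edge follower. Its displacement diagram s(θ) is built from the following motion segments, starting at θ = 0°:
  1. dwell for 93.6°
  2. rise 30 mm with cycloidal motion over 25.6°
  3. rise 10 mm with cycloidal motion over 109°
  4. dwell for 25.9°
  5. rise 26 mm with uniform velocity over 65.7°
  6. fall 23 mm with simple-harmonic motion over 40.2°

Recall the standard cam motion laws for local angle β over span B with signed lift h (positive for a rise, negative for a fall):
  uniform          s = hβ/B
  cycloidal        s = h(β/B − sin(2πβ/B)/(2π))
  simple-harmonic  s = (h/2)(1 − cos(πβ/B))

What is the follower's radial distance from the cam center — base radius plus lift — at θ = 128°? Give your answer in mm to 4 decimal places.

seg 1 [0°–93.6°] dwell: s stays 0.0000
seg 2 [93.6°–119.2°] cycloidal, h=30: full span → s += 30 → s = 30.0000
seg 3 [119.2°–228.2°] cycloidal, h=10: θ=128° here. β=8.8, B=109. 10·(0.0807 − sin(2π·0.0807)/(2π)) = 0.0342 → s = 30.0342
radial distance = base radius + s = 10 + 30.0342 = 40.0342

40.0342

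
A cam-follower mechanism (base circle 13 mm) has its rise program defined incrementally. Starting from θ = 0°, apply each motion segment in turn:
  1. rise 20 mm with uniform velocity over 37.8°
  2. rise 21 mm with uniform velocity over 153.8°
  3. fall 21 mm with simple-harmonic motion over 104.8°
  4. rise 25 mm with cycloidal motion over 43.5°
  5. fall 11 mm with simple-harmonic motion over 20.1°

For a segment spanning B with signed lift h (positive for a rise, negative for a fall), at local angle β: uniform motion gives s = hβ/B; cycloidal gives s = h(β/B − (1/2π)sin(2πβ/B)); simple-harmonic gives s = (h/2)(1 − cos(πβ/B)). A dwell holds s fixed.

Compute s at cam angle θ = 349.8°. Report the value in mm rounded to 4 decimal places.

seg 1 [0°–37.8°] uniform, h=20: full span → s += 20 → s = 20.0000
seg 2 [37.8°–191.6°] uniform, h=21: full span → s += 21 → s = 41.0000
seg 3 [191.6°–296.4°] simple-harmonic, h=-21: full span → s += -21 → s = 20.0000
seg 4 [296.4°–339.9°] cycloidal, h=25: full span → s += 25 → s = 45.0000
seg 5 [339.9°–360°] simple-harmonic, h=-11: θ=349.8° here. β=9.9, B=20.1. -11/2·(1 − cos(π·0.4925)) = -5.3711 → s = 39.6289

39.6289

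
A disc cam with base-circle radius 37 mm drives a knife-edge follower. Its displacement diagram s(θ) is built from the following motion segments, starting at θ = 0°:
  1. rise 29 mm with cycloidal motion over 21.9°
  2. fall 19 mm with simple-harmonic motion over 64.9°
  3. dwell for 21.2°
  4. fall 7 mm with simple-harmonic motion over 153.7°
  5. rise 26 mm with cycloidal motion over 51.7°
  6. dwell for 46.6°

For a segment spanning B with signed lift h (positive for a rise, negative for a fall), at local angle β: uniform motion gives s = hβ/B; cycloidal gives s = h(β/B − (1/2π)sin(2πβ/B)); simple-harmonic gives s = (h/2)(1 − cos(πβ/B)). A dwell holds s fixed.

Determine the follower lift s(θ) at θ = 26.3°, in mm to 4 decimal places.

seg 1 [0°–21.9°] cycloidal, h=29: full span → s += 29 → s = 29.0000
seg 2 [21.9°–86.8°] simple-harmonic, h=-19: θ=26.3° here. β=4.4, B=64.9. -19/2·(1 − cos(π·0.0678)) = -0.2147 → s = 28.7853

28.7853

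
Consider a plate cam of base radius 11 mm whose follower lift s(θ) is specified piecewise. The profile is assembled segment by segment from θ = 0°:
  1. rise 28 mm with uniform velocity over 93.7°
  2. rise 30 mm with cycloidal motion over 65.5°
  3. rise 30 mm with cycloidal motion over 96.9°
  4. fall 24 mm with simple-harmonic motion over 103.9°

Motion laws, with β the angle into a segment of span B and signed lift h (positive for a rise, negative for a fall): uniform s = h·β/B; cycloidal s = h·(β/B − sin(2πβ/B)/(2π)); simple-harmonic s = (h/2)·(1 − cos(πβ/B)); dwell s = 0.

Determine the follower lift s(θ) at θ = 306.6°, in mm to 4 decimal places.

seg 1 [0°–93.7°] uniform, h=28: full span → s += 28 → s = 28.0000
seg 2 [93.7°–159.2°] cycloidal, h=30: full span → s += 30 → s = 58.0000
seg 3 [159.2°–256.1°] cycloidal, h=30: full span → s += 30 → s = 88.0000
seg 4 [256.1°–360°] simple-harmonic, h=-24: θ=306.6° here. β=50.5, B=103.9. -24/2·(1 − cos(π·0.4860)) = -11.4741 → s = 76.5259

76.5259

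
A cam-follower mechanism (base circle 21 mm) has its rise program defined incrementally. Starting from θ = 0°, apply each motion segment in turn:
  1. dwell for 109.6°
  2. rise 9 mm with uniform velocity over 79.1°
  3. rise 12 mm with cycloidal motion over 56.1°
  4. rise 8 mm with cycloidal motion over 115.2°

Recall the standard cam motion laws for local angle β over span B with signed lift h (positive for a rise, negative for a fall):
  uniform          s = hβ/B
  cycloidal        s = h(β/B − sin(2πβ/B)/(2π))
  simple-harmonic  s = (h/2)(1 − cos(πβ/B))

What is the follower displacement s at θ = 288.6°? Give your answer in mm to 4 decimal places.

seg 1 [0°–109.6°] dwell: s stays 0.0000
seg 2 [109.6°–188.7°] uniform, h=9: full span → s += 9 → s = 9.0000
seg 3 [188.7°–244.8°] cycloidal, h=12: full span → s += 12 → s = 21.0000
seg 4 [244.8°–360°] cycloidal, h=8: θ=288.6° here. β=43.8, B=115.2. 8·(0.3802 − sin(2π·0.3802)/(2π)) = 2.1713 → s = 23.1713

23.1713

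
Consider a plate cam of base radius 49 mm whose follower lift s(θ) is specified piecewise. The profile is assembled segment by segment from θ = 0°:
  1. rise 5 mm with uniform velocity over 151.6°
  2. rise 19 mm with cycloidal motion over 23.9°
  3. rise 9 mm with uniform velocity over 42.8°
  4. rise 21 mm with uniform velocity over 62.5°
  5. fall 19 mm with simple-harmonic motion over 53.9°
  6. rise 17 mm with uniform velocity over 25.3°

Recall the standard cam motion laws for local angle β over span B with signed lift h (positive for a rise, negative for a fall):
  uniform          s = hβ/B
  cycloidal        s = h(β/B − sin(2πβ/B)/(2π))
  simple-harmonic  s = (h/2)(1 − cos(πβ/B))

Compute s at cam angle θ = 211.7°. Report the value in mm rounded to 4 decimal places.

seg 1 [0°–151.6°] uniform, h=5: full span → s += 5 → s = 5.0000
seg 2 [151.6°–175.5°] cycloidal, h=19: full span → s += 19 → s = 24.0000
seg 3 [175.5°–218.3°] uniform, h=9: θ=211.7° here. β=36.2, B=42.8. 9·36.2/42.8 = 7.6121 → s = 31.6121

31.6121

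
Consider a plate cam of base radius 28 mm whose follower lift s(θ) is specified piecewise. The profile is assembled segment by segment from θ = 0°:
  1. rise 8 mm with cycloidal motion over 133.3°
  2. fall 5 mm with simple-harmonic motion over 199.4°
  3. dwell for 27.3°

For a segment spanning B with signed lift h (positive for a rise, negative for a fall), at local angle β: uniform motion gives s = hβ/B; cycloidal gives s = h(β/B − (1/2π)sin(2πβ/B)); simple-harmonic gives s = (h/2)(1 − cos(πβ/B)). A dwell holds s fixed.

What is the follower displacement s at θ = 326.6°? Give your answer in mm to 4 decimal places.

seg 1 [0°–133.3°] cycloidal, h=8: full span → s += 8 → s = 8.0000
seg 2 [133.3°–332.7°] simple-harmonic, h=-5: θ=326.6° here. β=193.3, B=199.4. -5/2·(1 − cos(π·0.9694)) = -4.9885 → s = 3.0115

3.0115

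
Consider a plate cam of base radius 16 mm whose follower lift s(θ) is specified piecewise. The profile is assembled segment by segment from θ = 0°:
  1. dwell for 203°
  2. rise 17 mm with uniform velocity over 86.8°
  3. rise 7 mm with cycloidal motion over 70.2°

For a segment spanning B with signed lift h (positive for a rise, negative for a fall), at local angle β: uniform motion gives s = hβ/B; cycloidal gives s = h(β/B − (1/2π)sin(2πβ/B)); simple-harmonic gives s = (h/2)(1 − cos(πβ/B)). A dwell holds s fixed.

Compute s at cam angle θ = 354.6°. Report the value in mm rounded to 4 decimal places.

seg 1 [0°–203°] dwell: s stays 0.0000
seg 2 [203°–289.8°] uniform, h=17: full span → s += 17 → s = 17.0000
seg 3 [289.8°–360°] cycloidal, h=7: θ=354.6° here. β=64.8, B=70.2. 7·(0.9231 − sin(2π·0.9231)/(2π)) = 6.9793 → s = 23.9793

23.9793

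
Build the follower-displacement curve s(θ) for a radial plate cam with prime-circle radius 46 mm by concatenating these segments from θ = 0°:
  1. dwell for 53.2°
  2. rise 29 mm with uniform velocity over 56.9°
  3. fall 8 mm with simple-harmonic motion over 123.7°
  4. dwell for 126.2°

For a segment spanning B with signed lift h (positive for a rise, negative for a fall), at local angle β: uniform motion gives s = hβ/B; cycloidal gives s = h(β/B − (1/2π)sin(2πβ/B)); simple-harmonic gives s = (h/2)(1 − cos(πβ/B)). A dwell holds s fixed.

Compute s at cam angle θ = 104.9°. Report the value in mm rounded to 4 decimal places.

seg 1 [0°–53.2°] dwell: s stays 0.0000
seg 2 [53.2°–110.1°] uniform, h=29: θ=104.9° here. β=51.7, B=56.9. 29·51.7/56.9 = 26.3497 → s = 26.3497

26.3497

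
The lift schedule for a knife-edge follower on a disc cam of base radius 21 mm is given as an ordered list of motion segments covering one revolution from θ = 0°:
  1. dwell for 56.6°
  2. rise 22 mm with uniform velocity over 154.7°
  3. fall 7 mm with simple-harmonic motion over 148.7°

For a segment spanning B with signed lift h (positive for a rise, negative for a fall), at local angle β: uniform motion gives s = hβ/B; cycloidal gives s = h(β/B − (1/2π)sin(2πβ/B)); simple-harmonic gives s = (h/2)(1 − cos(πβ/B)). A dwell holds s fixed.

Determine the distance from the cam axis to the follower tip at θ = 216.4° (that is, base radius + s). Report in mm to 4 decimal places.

seg 1 [0°–56.6°] dwell: s stays 0.0000
seg 2 [56.6°–211.3°] uniform, h=22: full span → s += 22 → s = 22.0000
seg 3 [211.3°–360°] simple-harmonic, h=-7: θ=216.4° here. β=5.1, B=148.7. -7/2·(1 − cos(π·0.0343)) = -0.0203 → s = 21.9797
radial distance = base radius + s = 21 + 21.9797 = 42.9797

42.9797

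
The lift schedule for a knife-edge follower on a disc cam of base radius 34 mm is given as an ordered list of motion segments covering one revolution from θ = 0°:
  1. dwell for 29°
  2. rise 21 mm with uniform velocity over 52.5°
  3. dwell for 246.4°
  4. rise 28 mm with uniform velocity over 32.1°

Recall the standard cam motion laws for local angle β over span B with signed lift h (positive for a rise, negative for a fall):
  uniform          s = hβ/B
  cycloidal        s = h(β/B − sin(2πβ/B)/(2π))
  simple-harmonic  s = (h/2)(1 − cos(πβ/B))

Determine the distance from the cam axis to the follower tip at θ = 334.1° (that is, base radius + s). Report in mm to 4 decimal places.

seg 1 [0°–29°] dwell: s stays 0.0000
seg 2 [29°–81.5°] uniform, h=21: full span → s += 21 → s = 21.0000
seg 3 [81.5°–327.9°] dwell: s stays 21.0000
seg 4 [327.9°–360°] uniform, h=28: θ=334.1° here. β=6.2, B=32.1. 28·6.2/32.1 = 5.4081 → s = 26.4081
radial distance = base radius + s = 34 + 26.4081 = 60.4081

60.4081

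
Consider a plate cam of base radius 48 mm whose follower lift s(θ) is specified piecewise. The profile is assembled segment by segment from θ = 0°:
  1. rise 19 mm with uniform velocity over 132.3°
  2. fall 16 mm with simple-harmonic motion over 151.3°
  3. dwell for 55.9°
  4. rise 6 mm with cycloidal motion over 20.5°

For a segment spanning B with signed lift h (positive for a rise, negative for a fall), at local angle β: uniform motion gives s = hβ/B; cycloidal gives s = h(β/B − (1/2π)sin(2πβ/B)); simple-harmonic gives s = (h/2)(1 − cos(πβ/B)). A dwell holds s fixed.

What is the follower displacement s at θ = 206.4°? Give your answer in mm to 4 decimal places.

seg 1 [0°–132.3°] uniform, h=19: full span → s += 19 → s = 19.0000
seg 2 [132.3°–283.6°] simple-harmonic, h=-16: θ=206.4° here. β=74.1, B=151.3. -16/2·(1 − cos(π·0.4898)) = -7.7426 → s = 11.2574

11.2574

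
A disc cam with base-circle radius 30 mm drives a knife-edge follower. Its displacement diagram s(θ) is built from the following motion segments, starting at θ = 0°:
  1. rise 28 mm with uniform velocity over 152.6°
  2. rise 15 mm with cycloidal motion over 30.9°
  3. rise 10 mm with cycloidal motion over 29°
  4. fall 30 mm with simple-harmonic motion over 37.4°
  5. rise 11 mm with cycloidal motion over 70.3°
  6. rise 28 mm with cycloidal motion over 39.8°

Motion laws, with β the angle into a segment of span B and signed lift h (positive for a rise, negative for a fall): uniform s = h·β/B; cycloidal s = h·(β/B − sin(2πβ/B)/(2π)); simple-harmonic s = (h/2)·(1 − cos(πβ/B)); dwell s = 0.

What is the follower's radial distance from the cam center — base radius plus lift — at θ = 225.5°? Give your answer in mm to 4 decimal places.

seg 1 [0°–152.6°] uniform, h=28: full span → s += 28 → s = 28.0000
seg 2 [152.6°–183.5°] cycloidal, h=15: full span → s += 15 → s = 43.0000
seg 3 [183.5°–212.5°] cycloidal, h=10: full span → s += 10 → s = 53.0000
seg 4 [212.5°–249.9°] simple-harmonic, h=-30: θ=225.5° here. β=13, B=37.4. -30/2·(1 − cos(π·0.3476)) = -8.0893 → s = 44.9107
radial distance = base radius + s = 30 + 44.9107 = 74.9107

74.9107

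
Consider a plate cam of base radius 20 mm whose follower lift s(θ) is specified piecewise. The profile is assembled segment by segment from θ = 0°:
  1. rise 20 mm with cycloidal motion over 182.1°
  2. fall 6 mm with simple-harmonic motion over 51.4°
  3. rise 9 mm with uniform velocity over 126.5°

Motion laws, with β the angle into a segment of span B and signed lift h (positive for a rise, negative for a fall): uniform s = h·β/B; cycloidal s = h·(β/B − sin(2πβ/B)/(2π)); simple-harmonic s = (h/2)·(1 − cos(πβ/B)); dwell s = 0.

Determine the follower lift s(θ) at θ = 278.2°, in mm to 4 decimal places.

seg 1 [0°–182.1°] cycloidal, h=20: full span → s += 20 → s = 20.0000
seg 2 [182.1°–233.5°] simple-harmonic, h=-6: full span → s += -6 → s = 14.0000
seg 3 [233.5°–360°] uniform, h=9: θ=278.2° here. β=44.7, B=126.5. 9·44.7/126.5 = 3.1802 → s = 17.1802

17.1802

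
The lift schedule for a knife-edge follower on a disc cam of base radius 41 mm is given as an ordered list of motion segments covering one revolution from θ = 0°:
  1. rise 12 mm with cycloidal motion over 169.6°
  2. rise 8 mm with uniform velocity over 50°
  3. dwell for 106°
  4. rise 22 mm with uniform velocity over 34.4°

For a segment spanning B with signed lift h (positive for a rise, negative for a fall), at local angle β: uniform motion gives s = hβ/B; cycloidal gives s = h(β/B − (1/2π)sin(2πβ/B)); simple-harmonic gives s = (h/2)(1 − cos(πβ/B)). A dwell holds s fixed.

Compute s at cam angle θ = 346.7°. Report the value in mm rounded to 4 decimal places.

seg 1 [0°–169.6°] cycloidal, h=12: full span → s += 12 → s = 12.0000
seg 2 [169.6°–219.6°] uniform, h=8: full span → s += 8 → s = 20.0000
seg 3 [219.6°–325.6°] dwell: s stays 20.0000
seg 4 [325.6°–360°] uniform, h=22: θ=346.7° here. β=21.1, B=34.4. 22·21.1/34.4 = 13.4942 → s = 33.4942

33.4942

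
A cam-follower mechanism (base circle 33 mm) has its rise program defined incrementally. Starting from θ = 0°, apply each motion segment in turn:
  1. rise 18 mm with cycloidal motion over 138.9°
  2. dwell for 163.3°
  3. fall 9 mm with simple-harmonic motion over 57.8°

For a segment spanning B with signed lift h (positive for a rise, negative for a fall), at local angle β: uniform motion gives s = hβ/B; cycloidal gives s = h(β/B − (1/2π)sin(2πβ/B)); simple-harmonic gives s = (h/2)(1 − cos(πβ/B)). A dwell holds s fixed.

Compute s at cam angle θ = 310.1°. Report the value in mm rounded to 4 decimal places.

seg 1 [0°–138.9°] cycloidal, h=18: full span → s += 18 → s = 18.0000
seg 2 [138.9°–302.2°] dwell: s stays 18.0000
seg 3 [302.2°–360°] simple-harmonic, h=-9: θ=310.1° here. β=7.9, B=57.8. -9/2·(1 − cos(π·0.1367)) = -0.4085 → s = 17.5915

17.5915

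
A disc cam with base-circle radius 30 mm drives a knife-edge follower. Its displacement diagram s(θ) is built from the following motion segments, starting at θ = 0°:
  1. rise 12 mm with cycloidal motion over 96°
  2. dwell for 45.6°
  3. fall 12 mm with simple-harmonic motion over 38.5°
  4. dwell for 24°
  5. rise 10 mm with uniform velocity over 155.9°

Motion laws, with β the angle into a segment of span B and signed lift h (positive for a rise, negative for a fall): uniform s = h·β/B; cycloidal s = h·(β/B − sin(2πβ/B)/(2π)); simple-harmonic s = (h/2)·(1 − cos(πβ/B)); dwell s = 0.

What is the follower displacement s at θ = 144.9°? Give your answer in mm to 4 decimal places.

seg 1 [0°–96°] cycloidal, h=12: full span → s += 12 → s = 12.0000
seg 2 [96°–141.6°] dwell: s stays 12.0000
seg 3 [141.6°–180.1°] simple-harmonic, h=-12: θ=144.9° here. β=3.3, B=38.5. -12/2·(1 − cos(π·0.0857)) = -0.2162 → s = 11.7838

11.7838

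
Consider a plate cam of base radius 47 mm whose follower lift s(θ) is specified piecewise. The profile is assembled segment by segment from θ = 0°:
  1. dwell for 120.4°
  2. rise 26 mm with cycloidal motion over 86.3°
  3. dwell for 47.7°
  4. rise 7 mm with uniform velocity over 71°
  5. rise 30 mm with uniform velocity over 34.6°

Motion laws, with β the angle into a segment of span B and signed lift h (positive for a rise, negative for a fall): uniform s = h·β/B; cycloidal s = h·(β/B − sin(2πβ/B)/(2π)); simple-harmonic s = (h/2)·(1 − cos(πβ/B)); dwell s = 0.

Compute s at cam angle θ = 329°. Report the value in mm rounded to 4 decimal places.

seg 1 [0°–120.4°] dwell: s stays 0.0000
seg 2 [120.4°–206.7°] cycloidal, h=26: full span → s += 26 → s = 26.0000
seg 3 [206.7°–254.4°] dwell: s stays 26.0000
seg 4 [254.4°–325.4°] uniform, h=7: full span → s += 7 → s = 33.0000
seg 5 [325.4°–360°] uniform, h=30: θ=329° here. β=3.6, B=34.6. 30·3.6/34.6 = 3.1214 → s = 36.1214

36.1214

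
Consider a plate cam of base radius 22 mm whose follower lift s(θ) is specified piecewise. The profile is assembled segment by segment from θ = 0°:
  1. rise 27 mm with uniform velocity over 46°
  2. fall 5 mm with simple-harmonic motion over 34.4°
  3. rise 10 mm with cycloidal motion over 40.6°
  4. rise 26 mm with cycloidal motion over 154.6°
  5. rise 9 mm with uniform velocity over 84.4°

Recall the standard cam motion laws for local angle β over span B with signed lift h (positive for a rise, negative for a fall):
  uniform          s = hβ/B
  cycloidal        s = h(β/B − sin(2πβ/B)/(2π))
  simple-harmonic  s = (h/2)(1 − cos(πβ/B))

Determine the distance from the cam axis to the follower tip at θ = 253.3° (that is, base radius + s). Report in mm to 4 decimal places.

seg 1 [0°–46°] uniform, h=27: full span → s += 27 → s = 27.0000
seg 2 [46°–80.4°] simple-harmonic, h=-5: full span → s += -5 → s = 22.0000
seg 3 [80.4°–121°] cycloidal, h=10: full span → s += 10 → s = 32.0000
seg 4 [121°–275.6°] cycloidal, h=26: θ=253.3° here. β=132.3, B=154.6. 26·(0.8558 − sin(2π·0.8558)/(2π)) = 25.5073 → s = 57.5073
radial distance = base radius + s = 22 + 57.5073 = 79.5073

79.5073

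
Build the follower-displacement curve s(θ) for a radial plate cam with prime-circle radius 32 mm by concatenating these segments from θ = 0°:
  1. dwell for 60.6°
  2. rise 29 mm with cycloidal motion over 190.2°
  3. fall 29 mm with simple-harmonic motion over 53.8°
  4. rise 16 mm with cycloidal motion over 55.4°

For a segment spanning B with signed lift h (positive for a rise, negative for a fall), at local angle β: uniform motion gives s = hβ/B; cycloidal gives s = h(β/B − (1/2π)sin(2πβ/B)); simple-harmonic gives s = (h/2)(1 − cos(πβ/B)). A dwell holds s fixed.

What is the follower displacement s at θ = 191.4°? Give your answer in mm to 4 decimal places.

seg 1 [0°–60.6°] dwell: s stays 0.0000
seg 2 [60.6°–250.8°] cycloidal, h=29: θ=191.4° here. β=130.8, B=190.2. 29·(0.6877 − sin(2π·0.6877)/(2π)) = 24.2096 → s = 24.2096

24.2096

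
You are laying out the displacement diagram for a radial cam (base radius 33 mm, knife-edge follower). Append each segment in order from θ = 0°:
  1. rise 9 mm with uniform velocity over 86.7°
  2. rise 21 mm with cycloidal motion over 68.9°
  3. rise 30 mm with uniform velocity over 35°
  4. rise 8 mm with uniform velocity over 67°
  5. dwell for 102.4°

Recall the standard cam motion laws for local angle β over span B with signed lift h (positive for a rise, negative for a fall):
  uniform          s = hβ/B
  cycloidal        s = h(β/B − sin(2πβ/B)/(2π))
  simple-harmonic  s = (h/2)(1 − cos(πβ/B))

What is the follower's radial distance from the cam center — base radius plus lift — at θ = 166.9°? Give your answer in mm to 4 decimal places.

seg 1 [0°–86.7°] uniform, h=9: full span → s += 9 → s = 9.0000
seg 2 [86.7°–155.6°] cycloidal, h=21: full span → s += 21 → s = 30.0000
seg 3 [155.6°–190.6°] uniform, h=30: θ=166.9° here. β=11.3, B=35. 30·11.3/35 = 9.6857 → s = 39.6857
radial distance = base radius + s = 33 + 39.6857 = 72.6857

72.6857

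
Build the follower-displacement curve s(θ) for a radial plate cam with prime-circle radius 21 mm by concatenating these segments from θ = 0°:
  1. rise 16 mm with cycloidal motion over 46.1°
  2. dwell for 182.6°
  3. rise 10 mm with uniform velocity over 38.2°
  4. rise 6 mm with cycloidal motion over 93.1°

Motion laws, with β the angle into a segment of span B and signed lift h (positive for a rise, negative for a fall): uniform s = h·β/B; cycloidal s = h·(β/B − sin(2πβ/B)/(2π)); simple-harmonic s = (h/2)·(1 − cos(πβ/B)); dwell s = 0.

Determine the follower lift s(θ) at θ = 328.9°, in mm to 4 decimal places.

seg 1 [0°–46.1°] cycloidal, h=16: full span → s += 16 → s = 16.0000
seg 2 [46.1°–228.7°] dwell: s stays 16.0000
seg 3 [228.7°–266.9°] uniform, h=10: full span → s += 10 → s = 26.0000
seg 4 [266.9°–360°] cycloidal, h=6: θ=328.9° here. β=62, B=93.1. 6·(0.6660 − sin(2π·0.6660)/(2π)) = 4.8205 → s = 30.8205

30.8205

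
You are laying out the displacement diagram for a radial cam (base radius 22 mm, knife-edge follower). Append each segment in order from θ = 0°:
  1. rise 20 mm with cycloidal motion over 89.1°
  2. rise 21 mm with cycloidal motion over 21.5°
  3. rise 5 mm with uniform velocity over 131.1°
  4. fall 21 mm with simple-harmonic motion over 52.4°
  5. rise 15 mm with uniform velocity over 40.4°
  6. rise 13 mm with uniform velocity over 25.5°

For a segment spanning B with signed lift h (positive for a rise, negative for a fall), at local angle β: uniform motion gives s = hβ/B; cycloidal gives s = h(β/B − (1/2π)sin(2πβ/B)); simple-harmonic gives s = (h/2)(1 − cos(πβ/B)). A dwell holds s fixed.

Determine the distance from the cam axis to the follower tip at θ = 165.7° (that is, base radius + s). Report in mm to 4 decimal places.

seg 1 [0°–89.1°] cycloidal, h=20: full span → s += 20 → s = 20.0000
seg 2 [89.1°–110.6°] cycloidal, h=21: full span → s += 21 → s = 41.0000
seg 3 [110.6°–241.7°] uniform, h=5: θ=165.7° here. β=55.1, B=131.1. 5·55.1/131.1 = 2.1014 → s = 43.1014
radial distance = base radius + s = 22 + 43.1014 = 65.1014

65.1014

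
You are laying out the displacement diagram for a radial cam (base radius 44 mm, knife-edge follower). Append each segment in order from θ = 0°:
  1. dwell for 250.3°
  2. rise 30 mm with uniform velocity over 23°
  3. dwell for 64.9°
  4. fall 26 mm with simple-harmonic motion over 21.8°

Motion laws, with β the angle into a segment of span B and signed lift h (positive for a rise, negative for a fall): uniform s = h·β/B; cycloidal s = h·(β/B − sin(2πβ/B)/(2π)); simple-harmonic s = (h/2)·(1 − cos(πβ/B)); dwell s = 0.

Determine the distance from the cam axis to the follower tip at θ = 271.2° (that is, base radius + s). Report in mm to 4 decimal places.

seg 1 [0°–250.3°] dwell: s stays 0.0000
seg 2 [250.3°–273.3°] uniform, h=30: θ=271.2° here. β=20.9, B=23. 30·20.9/23 = 27.2609 → s = 27.2609
radial distance = base radius + s = 44 + 27.2609 = 71.2609

71.2609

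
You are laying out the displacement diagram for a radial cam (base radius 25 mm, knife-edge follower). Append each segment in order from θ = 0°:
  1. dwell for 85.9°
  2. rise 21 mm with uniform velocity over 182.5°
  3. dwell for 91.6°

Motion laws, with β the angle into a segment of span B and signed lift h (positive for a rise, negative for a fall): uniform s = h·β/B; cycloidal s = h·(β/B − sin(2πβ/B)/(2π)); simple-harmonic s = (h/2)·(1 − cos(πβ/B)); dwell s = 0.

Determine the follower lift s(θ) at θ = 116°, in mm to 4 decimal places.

seg 1 [0°–85.9°] dwell: s stays 0.0000
seg 2 [85.9°–268.4°] uniform, h=21: θ=116° here. β=30.1, B=182.5. 21·30.1/182.5 = 3.4636 → s = 3.4636

3.4636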